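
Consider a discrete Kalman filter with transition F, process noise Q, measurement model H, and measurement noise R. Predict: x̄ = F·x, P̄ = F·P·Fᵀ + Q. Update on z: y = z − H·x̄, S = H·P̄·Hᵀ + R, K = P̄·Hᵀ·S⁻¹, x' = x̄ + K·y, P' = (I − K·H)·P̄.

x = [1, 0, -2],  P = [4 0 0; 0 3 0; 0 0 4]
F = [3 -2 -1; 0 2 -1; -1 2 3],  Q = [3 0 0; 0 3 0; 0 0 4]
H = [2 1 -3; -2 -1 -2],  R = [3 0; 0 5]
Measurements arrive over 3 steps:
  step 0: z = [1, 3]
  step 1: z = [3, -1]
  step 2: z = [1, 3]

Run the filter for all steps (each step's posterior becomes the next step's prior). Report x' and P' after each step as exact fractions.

step 0: x' = [-87945/55453, 103143/55453, -44331/55453], P' = [291115/55453 -522764/55453 8892/55453; -522764/55453 1049383/55453 1080/55453; 8892/55453 1080/55453 17368/55453]
step 1: x' = [23246270/172280313, 67139459/57426771, -264995666/516840939], P' = [2424057170/976255107 -1251229187/325418369 285914269/2928765321; -1251229187/325418369 2457946550/325418369 104495221/976255107; 285914269/2928765321 104495221/976255107 2641205501/8786295963]
step 2: x' = [-347236635244775/198374078529324, 116767315212145/49593519632331, -47180391890947/66124692843108], P' = [469345720154009/198374078529324 -179809493722819/49593519632331 6589750024873/66124692843108; -179809493722819/49593519632331 354090490708946/49593519632331 1688501182597/16531173210777; 6589750024873/66124692843108 1688501182597/16531173210777 19844242849783/66124692843108]

step 0: x̄ = F·x = [5, 2, -7]
step 0: P̄ = F·P·Fᵀ + Q = [55 -8 -36; -8 19 0; -36 0 56]
step 0: y = z − H·x̄ = [-32, 1]
step 0: S = H·P̄·Hᵀ + R = [1146 57; 57 148]
step 0: K = P̄·Hᵀ·S⁻¹ = [10930/55453 -15450/55453; 205/55453 -1203/55453; -11080/55453 -10720/55453]
step 0: x' = x̄ + K·y = [-87945/55453, 103143/55453, -44331/55453]
step 0: P' = (I − K·H)·P̄ = [291115/55453 -522764/55453 8892/55453; -522764/55453 1049383/55453 1080/55453; 8892/55453 1080/55453 17368/55453]
step 1: x̄ = F·x = [-425790/55453, 250617/55453, 161238/55453]
step 1: P̄ = F·P·Fᵀ + Q = [13225430/55453 -7343424/55453 -9224813/55453; -7343424/55453 4376939/55453 5204168/55453; -9224813/55453 5204168/55453 6917435/55453]
step 1: y = z − H·x̄ = [1251036/55453, -333940/55453]
step 1: S = H·P̄·Hᵀ + R = [169800985/55453 354189/55453; 354189/55453 2870136/55453]
step 1: K = P̄·Hᵀ·S⁻¹ = [269504170/976255107 -771021775/2928765321; -49669015/325418369 -15090994/976255107; -585297100/2928765321 -1587670721/8786295963]
step 1: x' = x̄ + K·y = [23246270/172280313, 67139459/57426771, -264995666/516840939]
step 1: P' = (I − K·H)·P̄ = [2424057170/976255107 -1251229187/325418369 285914269/2928765321; -1251229187/325418369 2457946550/325418369 104495221/976255107; 285914269/2928765321 104495221/976255107 2641205501/8786295963]
step 2: x̄ = F·x = [-734298166/516840939, 1473505928/516840939, 114594818/172280313]
step 2: P̄ = F·P·Fᵀ + Q = [894820579262/8786295963 -468089378614/8786295963 -202681039909/2928765321; -468089378614/8786295963 290696492834/8786295963 109906852586/2928765321; -202681039909/2928765321 109906852586/2928765321 54162506057/976255107]
step 2: y = z − H·x̄ = [514428235/172280313, 83074123/19142257]
step 2: S = H·P̄·Hᵀ + R = [1303259696012/976255107 1510679628/325418369; 1510679628/325418369 16516306167/325418369]
step 2: K = P̄·Hᵀ·S⁻¹ = [17793968354765/66124692843108 -4316532759433/16531173210777; -2302778597785/16531173210777 -306834023926/16531173210777; -4399913752135/22041564281036 -2981099523985/16531173210777]
step 2: x' = x̄ + K·y = [-347236635244775/198374078529324, 116767315212145/49593519632331, -47180391890947/66124692843108]
step 2: P' = (I − K·H)·P̄ = [469345720154009/198374078529324 -179809493722819/49593519632331 6589750024873/66124692843108; -179809493722819/49593519632331 354090490708946/49593519632331 1688501182597/16531173210777; 6589750024873/66124692843108 1688501182597/16531173210777 19844242849783/66124692843108]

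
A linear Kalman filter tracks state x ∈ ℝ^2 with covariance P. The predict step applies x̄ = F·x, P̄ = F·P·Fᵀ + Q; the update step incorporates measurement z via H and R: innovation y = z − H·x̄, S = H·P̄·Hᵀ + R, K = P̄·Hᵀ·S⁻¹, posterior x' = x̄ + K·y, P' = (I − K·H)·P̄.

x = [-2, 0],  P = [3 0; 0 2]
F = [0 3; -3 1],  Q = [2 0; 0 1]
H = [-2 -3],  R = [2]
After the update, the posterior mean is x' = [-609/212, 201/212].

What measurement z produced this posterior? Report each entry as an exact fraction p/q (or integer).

z = [3]

x̄ = F·x = [0, 6]
P̄ = F·P·Fᵀ + Q = [20 6; 6 30]
S = H·P̄·Hᵀ + R = [424]
K = P̄·Hᵀ·S⁻¹ = [-29/212; -51/212]
x' − x̄ = [-609/212, -1071/212] = K·y
y = (KᵀK)⁻¹·Kᵀ·(x' − x̄) = [21]
z = y + H·x̄ = [21] + [-18] = [3]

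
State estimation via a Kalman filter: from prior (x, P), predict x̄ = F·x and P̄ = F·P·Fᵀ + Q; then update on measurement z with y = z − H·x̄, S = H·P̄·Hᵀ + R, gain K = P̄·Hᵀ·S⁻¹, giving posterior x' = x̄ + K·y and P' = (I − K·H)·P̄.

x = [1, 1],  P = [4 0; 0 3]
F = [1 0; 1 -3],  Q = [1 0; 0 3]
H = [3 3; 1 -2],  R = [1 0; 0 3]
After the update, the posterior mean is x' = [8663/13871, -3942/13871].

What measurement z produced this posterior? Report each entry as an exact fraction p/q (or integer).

x̄ = F·x = [1, -2]
P̄ = F·P·Fᵀ + Q = [5 4; 4 34]
S = H·P̄·Hᵀ + R = [424 -201; -201 128]
K = P̄·Hᵀ·S⁻¹ = [2853/13871 4155/13871; 1728/13871 -4222/13871]
x' − x̄ = [-5208/13871, 23800/13871] = K·y
y = (KᵀK)⁻¹·Kᵀ·(x' − x̄) = [4, -4]
z = y + H·x̄ = [4, -4] + [-3, 5] = [1, 1]

z = [1, 1]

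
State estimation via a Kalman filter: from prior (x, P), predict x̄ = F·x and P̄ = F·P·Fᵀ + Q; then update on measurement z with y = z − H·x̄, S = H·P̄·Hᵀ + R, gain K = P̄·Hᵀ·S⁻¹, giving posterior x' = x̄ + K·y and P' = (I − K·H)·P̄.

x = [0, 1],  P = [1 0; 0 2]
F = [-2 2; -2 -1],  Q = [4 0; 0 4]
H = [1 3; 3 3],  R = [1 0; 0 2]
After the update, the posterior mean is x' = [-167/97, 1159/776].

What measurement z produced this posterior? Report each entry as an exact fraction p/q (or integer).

z = [3, -1]

x̄ = F·x = [2, -1]
P̄ = F·P·Fᵀ + Q = [16 0; 0 10]
S = H·P̄·Hᵀ + R = [107 138; 138 236]
K = P̄·Hᵀ·S⁻¹ = [-89/194 183/388; 735/1552 -465/3104]
x' − x̄ = [-361/97, 1935/776] = K·y
y = (KᵀK)⁻¹·Kᵀ·(x' − x̄) = [4, -4]
z = y + H·x̄ = [4, -4] + [-1, 3] = [3, -1]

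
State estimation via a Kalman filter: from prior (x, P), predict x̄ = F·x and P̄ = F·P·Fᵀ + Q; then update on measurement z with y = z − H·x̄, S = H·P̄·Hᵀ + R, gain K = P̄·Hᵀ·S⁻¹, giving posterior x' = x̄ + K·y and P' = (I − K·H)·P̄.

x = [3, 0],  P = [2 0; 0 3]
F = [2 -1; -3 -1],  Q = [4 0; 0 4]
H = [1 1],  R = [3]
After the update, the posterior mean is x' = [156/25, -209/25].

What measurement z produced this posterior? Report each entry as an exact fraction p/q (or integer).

x̄ = F·x = [6, -9]
P̄ = F·P·Fᵀ + Q = [15 -9; -9 25]
S = H·P̄·Hᵀ + R = [25]
K = P̄·Hᵀ·S⁻¹ = [6/25; 16/25]
x' − x̄ = [6/25, 16/25] = K·y
y = (KᵀK)⁻¹·Kᵀ·(x' − x̄) = [1]
z = y + H·x̄ = [1] + [-3] = [-2]

z = [-2]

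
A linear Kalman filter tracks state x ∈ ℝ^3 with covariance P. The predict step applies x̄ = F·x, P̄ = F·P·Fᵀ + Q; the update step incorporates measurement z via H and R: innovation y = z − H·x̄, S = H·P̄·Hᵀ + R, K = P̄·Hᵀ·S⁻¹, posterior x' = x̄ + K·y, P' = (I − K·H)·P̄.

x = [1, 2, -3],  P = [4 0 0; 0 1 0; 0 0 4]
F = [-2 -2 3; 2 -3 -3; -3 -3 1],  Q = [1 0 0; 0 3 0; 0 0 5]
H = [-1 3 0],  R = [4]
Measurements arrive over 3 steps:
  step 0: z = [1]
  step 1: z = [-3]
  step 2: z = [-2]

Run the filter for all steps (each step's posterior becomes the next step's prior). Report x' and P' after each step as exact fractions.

step 0: x̄ = F·x = [-15, 5, -12]
step 0: P̄ = F·P·Fᵀ + Q = [57 -46 42; -46 64 -27; 42 -27 54]
step 0: y = z − H·x̄ = [-29]
step 0: S = H·P̄·Hᵀ + R = [913]
step 0: K = P̄·Hᵀ·S⁻¹ = [-195/913; 238/913; -123/913]
step 0: x' = x̄ + K·y = [-8040/913, -2337/913, -7389/913]
step 0: P' = (I − K·H)·P̄ = [14016/913 4412/913 14361/913; 4412/913 1788/913 4623/913; 14361/913 4623/913 34173/913]
step 1: x̄ = F·x = [-1413/913, 13098/913, 23742/913]
step 1: P̄ = F·P·Fᵀ + Q = [179174/913 -185606/913 41463/913; -185606/913 240390/913 28422/913; 41463/913 28422/913 146486/913]
step 1: y = z − H·x̄ = [-43446/913]
step 1: S = H·P̄·Hᵀ + R = [3459972/913]
step 1: K = P̄·Hᵀ·S⁻¹ = [-183998/864993; 226694/864993; 471/37204]
step 1: x' = x̄ + K·y = [2472341/288331, 540610/288331, 472527/18602]
step 1: P' = (I − K·H)·P̄ = [21427382/864993 6897130/864993 517317/9301; 6897130/864993 2601302/864993 172596/9301; 517317/9301 172596/9301 5946587/37204]
step 2: x̄ = F·x = [31893207/576662, -37299307/576662, -3429369/576662]
step 2: P̄ = F·P·Fᵀ + Q = [835382921/1153324 -1028612397/1153324 -85425189/1153324; -1028612397/1153324 3939495707/3459972 168384309/1153324; -85425189/1153324 168384309/1153324 130690873/1153324]
step 2: y = z − H·x̄ = [71318902/288331]
step 2: S = H·P̄·Hᵀ + R = [4707539430/288331]
step 2: K = P̄·Hᵀ·S⁻¹ = [-490152514/2353769715; 621013513/2353769715; 49214843/1569179810]
step 2: x' = x̄ + K·y = [17878710679/4707539430, 2726118737/4707539430, 2841526811/1569179810]
step 2: P' = (I − K·H)·P̄ = [153653696737/9415078860 48603752171/9415078860 102199816073/3138359620; 48603752171/9415078860 6504440931/3138359620 34197844939/3138359620; 102199816073/3138359620 34197844939/3138359620 305226059641/3138359620]

step 0: x' = [-8040/913, -2337/913, -7389/913], P' = [14016/913 4412/913 14361/913; 4412/913 1788/913 4623/913; 14361/913 4623/913 34173/913]
step 1: x' = [2472341/288331, 540610/288331, 472527/18602], P' = [21427382/864993 6897130/864993 517317/9301; 6897130/864993 2601302/864993 172596/9301; 517317/9301 172596/9301 5946587/37204]
step 2: x' = [17878710679/4707539430, 2726118737/4707539430, 2841526811/1569179810], P' = [153653696737/9415078860 48603752171/9415078860 102199816073/3138359620; 48603752171/9415078860 6504440931/3138359620 34197844939/3138359620; 102199816073/3138359620 34197844939/3138359620 305226059641/3138359620]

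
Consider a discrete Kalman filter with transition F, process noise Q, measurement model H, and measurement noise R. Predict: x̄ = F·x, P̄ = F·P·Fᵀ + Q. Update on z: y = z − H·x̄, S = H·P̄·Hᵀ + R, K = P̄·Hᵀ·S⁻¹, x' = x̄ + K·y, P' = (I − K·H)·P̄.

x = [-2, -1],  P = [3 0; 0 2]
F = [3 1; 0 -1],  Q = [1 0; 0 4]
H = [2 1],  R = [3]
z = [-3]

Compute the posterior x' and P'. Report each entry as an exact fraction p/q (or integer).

x' = [-267/121, 141/121]
P' = [266/121 -358/121; -358/121 722/121]

x̄ = F·x = [-7, 1]
P̄ = F·P·Fᵀ + Q = [30 -2; -2 6]
y = z − H·x̄ = [10]
S = H·P̄·Hᵀ + R = [121]
K = P̄·Hᵀ·S⁻¹ = [58/121; 2/121]
x' = x̄ + K·y = [-267/121, 141/121]
P' = (I − K·H)·P̄ = [266/121 -358/121; -358/121 722/121]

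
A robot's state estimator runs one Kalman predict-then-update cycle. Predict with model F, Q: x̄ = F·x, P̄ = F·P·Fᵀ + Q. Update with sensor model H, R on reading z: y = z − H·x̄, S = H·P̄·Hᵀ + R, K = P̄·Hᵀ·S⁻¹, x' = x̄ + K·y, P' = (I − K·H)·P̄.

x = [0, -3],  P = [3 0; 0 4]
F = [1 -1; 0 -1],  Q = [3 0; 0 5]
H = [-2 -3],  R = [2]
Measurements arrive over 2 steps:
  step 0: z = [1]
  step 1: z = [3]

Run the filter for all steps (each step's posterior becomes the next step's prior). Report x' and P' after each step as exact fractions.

step 0: x' = [1/171, -47/171], P' = [686/171 -436/171; -436/171 314/171]
step 1: x' = [-2504/3267, -13879/29403], P' = [1505/363 -8510/3267; -8510/3267 54398/29403]

step 0: x̄ = F·x = [3, 3]
step 0: P̄ = F·P·Fᵀ + Q = [10 4; 4 9]
step 0: y = z − H·x̄ = [16]
step 0: S = H·P̄·Hᵀ + R = [171]
step 0: K = P̄·Hᵀ·S⁻¹ = [-32/171; -35/171]
step 0: x' = x̄ + K·y = [1/171, -47/171]
step 0: P' = (I − K·H)·P̄ = [686/171 -436/171; -436/171 314/171]
step 1: x̄ = F·x = [16/57, 47/171]
step 1: P̄ = F·P·Fᵀ + Q = [265/19 250/57; 250/57 1169/171]
step 1: y = z − H·x̄ = [250/57]
step 1: S = H·P̄·Hᵀ + R = [3267/19]
step 1: K = P̄·Hᵀ·S⁻¹ = [-260/1089; -1669/9801]
step 1: x' = x̄ + K·y = [-2504/3267, -13879/29403]
step 1: P' = (I − K·H)·P̄ = [1505/363 -8510/3267; -8510/3267 54398/29403]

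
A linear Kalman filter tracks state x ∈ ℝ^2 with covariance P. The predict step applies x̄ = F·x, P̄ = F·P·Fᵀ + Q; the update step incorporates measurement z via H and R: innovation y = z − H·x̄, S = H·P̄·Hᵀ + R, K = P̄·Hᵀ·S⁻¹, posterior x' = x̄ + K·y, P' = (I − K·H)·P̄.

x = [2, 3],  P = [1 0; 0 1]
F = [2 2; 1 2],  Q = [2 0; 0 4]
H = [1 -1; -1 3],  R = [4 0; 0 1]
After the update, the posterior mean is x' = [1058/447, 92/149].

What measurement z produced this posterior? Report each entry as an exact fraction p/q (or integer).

x̄ = F·x = [10, 8]
P̄ = F·P·Fᵀ + Q = [10 6; 6 9]
S = H·P̄·Hᵀ + R = [11 -13; -13 56]
K = P̄·Hᵀ·S⁻¹ = [328/447 140/447; 35/149 64/149]
x' − x̄ = [-3412/447, -1100/149] = K·y
y = (KᵀK)⁻¹·Kᵀ·(x' − x̄) = [-4, -15]
z = y + H·x̄ = [-4, -15] + [2, 14] = [-2, -1]

z = [-2, -1]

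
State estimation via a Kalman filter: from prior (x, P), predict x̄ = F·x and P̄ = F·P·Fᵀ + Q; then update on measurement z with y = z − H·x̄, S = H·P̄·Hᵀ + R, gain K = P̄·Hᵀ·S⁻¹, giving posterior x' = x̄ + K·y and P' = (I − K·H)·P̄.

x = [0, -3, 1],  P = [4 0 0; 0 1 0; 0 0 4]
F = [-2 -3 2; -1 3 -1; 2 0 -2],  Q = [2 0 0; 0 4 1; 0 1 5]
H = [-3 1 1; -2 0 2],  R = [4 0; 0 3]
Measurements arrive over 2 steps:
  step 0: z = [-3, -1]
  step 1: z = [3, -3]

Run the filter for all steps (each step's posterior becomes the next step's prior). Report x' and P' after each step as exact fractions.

step 0: x̄ = F·x = [11, -10, -2]
step 0: P̄ = F·P·Fᵀ + Q = [43 -9 -32; -9 21 1; -32 1 37]
step 0: y = z − H·x̄ = [42, 25]
step 0: S = H·P̄·Hᵀ + R = [697 608; 608 579]
step 0: K = P̄·Hᵀ·S⁻¹ = [-7230/33899 -1190/33899; 16211/33899 -15852/33899; -6318/33899 14714/33899]
step 0: x' = x̄ + K·y = [39479/33899, -54428/33899, 34696/33899]
step 0: P' = (I − K·H)·P̄ = [50057/33899 72979/33899 48272/33899; 72979/33899 234580/33899 49201/33899; 48272/33899 49201/33899 70343/33899]
step 1: x̄ = F·x = [153718/33899, -237459/33899, 9566/33899]
step 1: P̄ = F·P·Fᵀ + Q = [2559778/33899 -1927920/33899 -238092/33899; -1927920/33899 1730680/33899 217139/33899; -238092/33899 217139/33899 264919/33899]
step 1: y = z − H·x̄ = [790744/33899, 186607/33899]
step 1: S = H·P̄·Hᵀ + R = [38599547/33899 22083360/33899; 22083360/33899 13305221/33899]
step 1: K = P̄·Hᵀ·S⁻¹ = [-218937534/764055413 42045220/764055413; 239834421/764055413 -151704506/764055413; -185812494/764055413 366173606/764055413]
step 1: x' = x̄ + K·y = [-1410912978/764055413, -592741015/764055413, -2103029664/764055413]
step 1: P' = (I − K·H)·P̄ = [1049310650/764055413 1159803334/764055413 1112378480/764055413; 1159803334/764055413 3506501111/764055413 932246575/764055413; 1112378480/764055413 932246575/764055413 1661638889/764055413]

step 0: x' = [39479/33899, -54428/33899, 34696/33899], P' = [50057/33899 72979/33899 48272/33899; 72979/33899 234580/33899 49201/33899; 48272/33899 49201/33899 70343/33899]
step 1: x' = [-1410912978/764055413, -592741015/764055413, -2103029664/764055413], P' = [1049310650/764055413 1159803334/764055413 1112378480/764055413; 1159803334/764055413 3506501111/764055413 932246575/764055413; 1112378480/764055413 932246575/764055413 1661638889/764055413]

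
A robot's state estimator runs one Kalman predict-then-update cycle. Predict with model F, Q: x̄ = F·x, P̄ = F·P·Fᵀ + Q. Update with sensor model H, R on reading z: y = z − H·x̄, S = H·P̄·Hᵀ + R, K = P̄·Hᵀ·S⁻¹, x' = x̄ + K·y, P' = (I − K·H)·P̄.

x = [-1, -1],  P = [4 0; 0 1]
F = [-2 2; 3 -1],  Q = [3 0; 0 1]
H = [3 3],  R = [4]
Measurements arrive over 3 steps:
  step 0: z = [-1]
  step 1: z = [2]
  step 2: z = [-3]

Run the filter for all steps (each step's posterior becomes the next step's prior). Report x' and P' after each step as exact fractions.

step 0: x̄ = F·x = [0, -2]
step 0: P̄ = F·P·Fᵀ + Q = [23 -26; -26 38]
step 0: y = z − H·x̄ = [5]
step 0: S = H·P̄·Hᵀ + R = [85]
step 0: K = P̄·Hᵀ·S⁻¹ = [-9/85; 36/85]
step 0: x' = x̄ + K·y = [-9/17, 2/17]
step 0: P' = (I − K·H)·P̄ = [1874/85 -1886/85; -1886/85 1934/85]
step 1: x̄ = F·x = [22/17, -29/17]
step 1: P̄ = F·P·Fᵀ + Q = [6115/17 -6040/17; -6040/17 30201/85]
step 1: y = z − H·x̄ = [55/17]
step 1: S = H·P̄·Hᵀ + R = [3724/85]
step 1: K = P̄·Hᵀ·S⁻¹ = [1125/3724; 3/3724]
step 1: x' = x̄ + K·y = [8459/3724, -6343/3724]
step 1: P' = (I − K·H)·P̄ = [1324655/3724 -1323155/3724; -1323155/3724 1323159/3724]
step 2: x̄ = F·x = [-7401/931, 7930/931]
step 2: P̄ = F·P·Fᵀ + Q = [5296917/931 -5294872/931; -5294872/931 5296927/931]
step 2: y = z − H·x̄ = [-4380/931]
step 2: S = H·P̄·Hᵀ + R = [40624/931]
step 2: K = P̄·Hᵀ·S⁻¹ = [6135/40624; 6165/40624]
step 2: x' = x̄ + K·y = [-87951/10156, 79255/10156]
step 2: P' = (I − K·H)·P̄ = [231089493/40624 -231081313/40624; -231081313/40624 231089533/40624]

step 0: x' = [-9/17, 2/17], P' = [1874/85 -1886/85; -1886/85 1934/85]
step 1: x' = [8459/3724, -6343/3724], P' = [1324655/3724 -1323155/3724; -1323155/3724 1323159/3724]
step 2: x' = [-87951/10156, 79255/10156], P' = [231089493/40624 -231081313/40624; -231081313/40624 231089533/40624]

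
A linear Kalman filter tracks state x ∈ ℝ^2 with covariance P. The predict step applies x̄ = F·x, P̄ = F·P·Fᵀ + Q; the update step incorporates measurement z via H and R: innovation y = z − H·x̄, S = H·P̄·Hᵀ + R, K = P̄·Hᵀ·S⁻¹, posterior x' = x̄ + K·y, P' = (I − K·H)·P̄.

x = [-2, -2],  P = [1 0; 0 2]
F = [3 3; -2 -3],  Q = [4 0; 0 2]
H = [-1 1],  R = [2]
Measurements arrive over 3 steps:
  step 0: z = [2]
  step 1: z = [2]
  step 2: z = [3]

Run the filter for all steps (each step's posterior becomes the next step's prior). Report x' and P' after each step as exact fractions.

step 0: x' = [-32/21, 6/7], P' = [46/21 8/7; 8/7 72/35]
step 1: x' = [-18776/10783, 2840/10783], P' = [23308/10783 11590/10783; 11590/10783 21228/10783]
step 2: x' = [-2331085/1064286, 50348/59127], P' = [1151153/532143 63610/59127; 63610/59127 38790/19709]

step 0: x̄ = F·x = [-12, 10]
step 0: P̄ = F·P·Fᵀ + Q = [31 -24; -24 24]
step 0: y = z − H·x̄ = [-20]
step 0: S = H·P̄·Hᵀ + R = [105]
step 0: K = P̄·Hᵀ·S⁻¹ = [-11/21; 16/35]
step 0: x' = x̄ + K·y = [-32/21, 6/7]
step 0: P' = (I − K·H)·P̄ = [46/21 8/7; 8/7 72/35]
step 1: x̄ = F·x = [-2, 10/21]
step 1: P̄ = F·P·Fᵀ + Q = [314/5 -244/5; -244/5 4514/105]
step 1: y = z − H·x̄ = [-10/21]
step 1: S = H·P̄·Hᵀ + R = [21566/105]
step 1: K = P̄·Hᵀ·S⁻¹ = [-5859/10783; 4819/10783]
step 1: x' = x̄ + K·y = [-18776/10783, 2840/10783]
step 1: P' = (I − K·H)·P̄ = [23308/10783 11590/10783; 11590/10783 21228/10783]
step 2: x̄ = F·x = [-47808/10783, 29032/10783]
step 2: P̄ = F·P·Fᵀ + Q = [652576/10783 -504750/10783; -504750/10783 444930/10783]
step 2: y = z − H·x̄ = [-44491/10783]
step 2: S = H·P̄·Hᵀ + R = [2128572/10783]
step 2: K = P̄·Hᵀ·S⁻¹ = [-578663/1064286; 26380/59127]
step 2: x' = x̄ + K·y = [-2331085/1064286, 50348/59127]
step 2: P' = (I − K·H)·P̄ = [1151153/532143 63610/59127; 63610/59127 38790/19709]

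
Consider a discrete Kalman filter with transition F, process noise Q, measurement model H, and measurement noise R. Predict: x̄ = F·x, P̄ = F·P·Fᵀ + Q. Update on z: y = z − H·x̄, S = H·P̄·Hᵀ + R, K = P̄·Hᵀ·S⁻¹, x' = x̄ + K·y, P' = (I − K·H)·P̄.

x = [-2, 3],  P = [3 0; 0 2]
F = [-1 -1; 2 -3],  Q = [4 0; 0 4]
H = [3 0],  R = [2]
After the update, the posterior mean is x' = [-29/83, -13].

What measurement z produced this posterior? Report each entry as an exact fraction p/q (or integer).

z = [-1]

x̄ = F·x = [-1, -13]
P̄ = F·P·Fᵀ + Q = [9 0; 0 34]
S = H·P̄·Hᵀ + R = [83]
K = P̄·Hᵀ·S⁻¹ = [27/83; 0]
x' − x̄ = [54/83, 0] = K·y
y = (KᵀK)⁻¹·Kᵀ·(x' − x̄) = [2]
z = y + H·x̄ = [2] + [-3] = [-1]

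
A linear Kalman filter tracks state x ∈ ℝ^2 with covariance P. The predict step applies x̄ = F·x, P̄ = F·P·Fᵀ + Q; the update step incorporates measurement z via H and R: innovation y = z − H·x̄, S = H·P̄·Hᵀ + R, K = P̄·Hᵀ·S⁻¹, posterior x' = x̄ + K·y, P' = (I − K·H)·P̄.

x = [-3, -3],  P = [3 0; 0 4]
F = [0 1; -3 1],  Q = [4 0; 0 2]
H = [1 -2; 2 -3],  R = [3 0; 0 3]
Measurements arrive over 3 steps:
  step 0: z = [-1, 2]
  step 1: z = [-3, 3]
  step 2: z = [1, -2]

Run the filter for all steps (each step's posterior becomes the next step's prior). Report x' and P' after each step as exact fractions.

step 0: x̄ = F·x = [-3, 6]
step 0: P̄ = F·P·Fᵀ + Q = [8 4; 4 33]
step 0: y = z − H·x̄ = [14, 26]
step 0: S = H·P̄·Hᵀ + R = [127 186; 186 284]
step 0: K = P̄·Hᵀ·S⁻¹ = [-93/184 127/368; -341/736 -25/1472]
step 0: x' = x̄ + K·y = [-203/184, -683/736]
step 0: P' = (I − K·H)·P̄ = [609/92 1497/368; 1497/368 4017/1472]
step 1: x̄ = F·x = [-683/736, 1753/736]
step 1: P̄ = F·P·Fᵀ + Q = [9905/1472 -13947/1472; -13947/1472 58729/1472]
step 1: y = z − H·x̄ = [1981/736, 8833/736]
step 1: S = H·P̄·Hᵀ + R = [305025/1472 469813/1472; 469813/1472 739961/1472]
step 1: K = P̄·Hᵀ·S⁻¹ = [-675717/3384748 711029/3384748; -920291/3384748 -349205/3384748]
step 1: x' = x̄ + K·y = [3573561/3384748, 1393803/3384748]
step 1: P' = (I − K·H)·P̄ = [10347627/3384748 6187389/3384748; 6187389/3384748 4474131/3384748]
step 2: x̄ = F·x = [1393803/3384748, -2331720/846187]
step 2: P̄ = F·P·Fᵀ + Q = [18013123/3384748 -3522009/846187; -3522009/846187 16811984/846187]
step 2: y = z − H·x̄ = [-16662815/3384748, -18768871/1692374]
step 2: S = H·P̄·Hᵀ + R = [353511255/3384748 269065057/1692374; 269065057/1692374 214123648/846187]
step 2: K = P̄·Hᵀ·S⁻¹ = [-759170667/3898800893 833363230/3898800893; -1044243892/3898800893 -390513556/3898800893]
step 2: x' = x̄ + K·y = [-3899402012/3898800893, -1271766221/3898800893]
step 2: P' = (I − K·H)·P̄ = [11832715383/3898800893 7055113692/3898800893; 7055113692/3898800893 5093922684/3898800893]

step 0: x' = [-203/184, -683/736], P' = [609/92 1497/368; 1497/368 4017/1472]
step 1: x' = [3573561/3384748, 1393803/3384748], P' = [10347627/3384748 6187389/3384748; 6187389/3384748 4474131/3384748]
step 2: x' = [-3899402012/3898800893, -1271766221/3898800893], P' = [11832715383/3898800893 7055113692/3898800893; 7055113692/3898800893 5093922684/3898800893]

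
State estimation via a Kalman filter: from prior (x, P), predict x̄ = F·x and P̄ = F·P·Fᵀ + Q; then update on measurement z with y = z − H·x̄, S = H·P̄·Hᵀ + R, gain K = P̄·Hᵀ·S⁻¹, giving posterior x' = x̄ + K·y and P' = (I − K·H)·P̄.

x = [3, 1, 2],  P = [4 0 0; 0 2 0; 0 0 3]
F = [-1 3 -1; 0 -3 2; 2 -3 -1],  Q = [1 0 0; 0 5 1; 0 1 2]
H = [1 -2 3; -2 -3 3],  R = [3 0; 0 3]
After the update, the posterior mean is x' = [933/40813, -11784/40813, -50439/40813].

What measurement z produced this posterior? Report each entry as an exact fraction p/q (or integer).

z = [-3, -3]

x̄ = F·x = [-2, 1, 1]
P̄ = F·P·Fᵀ + Q = [26 -24 -23; -24 35 13; -23 13 39]
S = H·P̄·Hᵀ + R = [322 359; 359 527]
K = P̄·Hᵀ·S⁻¹ = [20226/40813 -17573/40813; -22523/40813 13949/40813; -8680/40813 15516/40813]
x' − x̄ = [82559/40813, -52597/40813, -91252/40813] = K·y
y = (KᵀK)⁻¹·Kᵀ·(x' − x̄) = [-2, -7]
z = y + H·x̄ = [-2, -7] + [-1, 4] = [-3, -3]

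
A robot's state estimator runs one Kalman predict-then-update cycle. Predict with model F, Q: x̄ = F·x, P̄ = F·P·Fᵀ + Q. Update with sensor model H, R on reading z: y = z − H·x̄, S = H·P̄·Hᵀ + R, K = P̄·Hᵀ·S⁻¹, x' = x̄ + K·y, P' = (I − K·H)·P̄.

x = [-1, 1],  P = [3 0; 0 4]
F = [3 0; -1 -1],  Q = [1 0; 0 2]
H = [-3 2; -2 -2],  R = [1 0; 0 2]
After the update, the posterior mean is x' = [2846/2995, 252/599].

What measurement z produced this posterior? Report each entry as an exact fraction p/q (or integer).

z = [-2, -3]

x̄ = F·x = [-3, 0]
P̄ = F·P·Fᵀ + Q = [28 -9; -9 9]
S = H·P̄·Hᵀ + R = [397 114; 114 78]
K = P̄·Hᵀ·S⁻¹ = [-604/2995 -1729/8985; 117/599 -171/599]
x' − x̄ = [11831/2995, 252/599] = K·y
y = (KᵀK)⁻¹·Kᵀ·(x' − x̄) = [-11, -9]
z = y + H·x̄ = [-11, -9] + [9, 6] = [-2, -3]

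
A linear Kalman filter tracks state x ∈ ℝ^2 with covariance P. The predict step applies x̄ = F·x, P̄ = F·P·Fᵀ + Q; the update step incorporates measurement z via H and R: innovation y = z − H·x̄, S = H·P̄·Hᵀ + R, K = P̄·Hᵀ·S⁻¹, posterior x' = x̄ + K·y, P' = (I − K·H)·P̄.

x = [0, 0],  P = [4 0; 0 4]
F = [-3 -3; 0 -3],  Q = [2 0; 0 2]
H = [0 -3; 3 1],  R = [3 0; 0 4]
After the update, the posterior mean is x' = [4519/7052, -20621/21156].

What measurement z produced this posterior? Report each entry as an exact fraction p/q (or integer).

x̄ = F·x = [0, 0]
P̄ = F·P·Fᵀ + Q = [74 36; 36 38]
S = H·P̄·Hᵀ + R = [345 -438; -438 924]
K = P̄·Hᵀ·S⁻¹ = [367/3526 2317/7052; -3449/10578 73/21156]
x' − x̄ = [4519/7052, -20621/21156] = K·y
y = (KᵀK)⁻¹·Kᵀ·(x' − x̄) = [3, 1]
z = y + H·x̄ = [3, 1] + [0, 0] = [3, 1]

z = [3, 1]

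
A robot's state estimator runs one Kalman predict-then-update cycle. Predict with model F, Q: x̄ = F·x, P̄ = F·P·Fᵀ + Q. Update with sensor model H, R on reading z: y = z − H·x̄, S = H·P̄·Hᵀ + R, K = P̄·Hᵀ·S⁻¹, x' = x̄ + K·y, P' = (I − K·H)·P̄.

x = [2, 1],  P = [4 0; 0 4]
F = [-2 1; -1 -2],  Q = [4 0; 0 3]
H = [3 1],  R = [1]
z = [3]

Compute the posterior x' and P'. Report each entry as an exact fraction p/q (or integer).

x' = [9/5, -37/15]
P' = [12/5 -69/10; -69/10 4991/240]

x̄ = F·x = [-3, -4]
P̄ = F·P·Fᵀ + Q = [24 0; 0 23]
y = z − H·x̄ = [16]
S = H·P̄·Hᵀ + R = [240]
K = P̄·Hᵀ·S⁻¹ = [3/10; 23/240]
x' = x̄ + K·y = [9/5, -37/15]
P' = (I − K·H)·P̄ = [12/5 -69/10; -69/10 4991/240]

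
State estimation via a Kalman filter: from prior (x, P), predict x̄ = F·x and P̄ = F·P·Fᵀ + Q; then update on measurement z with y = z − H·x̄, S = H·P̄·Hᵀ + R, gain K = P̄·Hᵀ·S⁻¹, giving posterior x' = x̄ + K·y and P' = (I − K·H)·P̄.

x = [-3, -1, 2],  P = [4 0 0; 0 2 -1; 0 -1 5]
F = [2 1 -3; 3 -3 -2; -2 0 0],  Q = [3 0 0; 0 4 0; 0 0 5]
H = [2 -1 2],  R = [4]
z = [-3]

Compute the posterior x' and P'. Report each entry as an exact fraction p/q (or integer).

x̄ = F·x = [-13, -10, 6]
P̄ = F·P·Fᵀ + Q = [72 41 -16; 41 66 -24; -16 -24 21]
y = z − H·x̄ = [1]
S = H·P̄·Hᵀ + R = [246]
K = P̄·Hᵀ·S⁻¹ = [71/246; -16/123; 17/123]
x' = x̄ + K·y = [-3127/246, -1246/123, 755/123]
P' = (I − K·H)·P̄ = [12671/246 6179/123 -3175/123; 6179/123 7606/123 -2408/123; -3175/123 -2408/123 2005/123]

x' = [-3127/246, -1246/123, 755/123]
P' = [12671/246 6179/123 -3175/123; 6179/123 7606/123 -2408/123; -3175/123 -2408/123 2005/123]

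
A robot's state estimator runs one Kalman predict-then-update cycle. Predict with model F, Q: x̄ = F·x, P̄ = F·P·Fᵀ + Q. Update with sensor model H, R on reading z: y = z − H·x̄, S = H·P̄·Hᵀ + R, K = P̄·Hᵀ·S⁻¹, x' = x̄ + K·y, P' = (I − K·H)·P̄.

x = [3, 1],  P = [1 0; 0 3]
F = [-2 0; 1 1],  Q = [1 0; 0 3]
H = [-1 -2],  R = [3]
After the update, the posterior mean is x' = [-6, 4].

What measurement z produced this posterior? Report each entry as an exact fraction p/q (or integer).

z = [-2]

x̄ = F·x = [-6, 4]
P̄ = F·P·Fᵀ + Q = [5 -2; -2 7]
S = H·P̄·Hᵀ + R = [28]
K = P̄·Hᵀ·S⁻¹ = [-1/28; -3/7]
x' − x̄ = [0, 0] = K·y
y = (KᵀK)⁻¹·Kᵀ·(x' − x̄) = [0]
z = y + H·x̄ = [0] + [-2] = [-2]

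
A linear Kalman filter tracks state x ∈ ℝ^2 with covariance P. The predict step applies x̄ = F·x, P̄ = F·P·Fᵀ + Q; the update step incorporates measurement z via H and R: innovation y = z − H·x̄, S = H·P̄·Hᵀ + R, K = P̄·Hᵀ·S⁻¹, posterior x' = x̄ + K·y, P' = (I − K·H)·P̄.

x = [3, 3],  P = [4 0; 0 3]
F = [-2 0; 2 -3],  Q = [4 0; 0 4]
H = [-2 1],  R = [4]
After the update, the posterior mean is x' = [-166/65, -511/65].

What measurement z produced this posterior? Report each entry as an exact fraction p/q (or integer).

z = [-3]

x̄ = F·x = [-6, -3]
P̄ = F·P·Fᵀ + Q = [20 -16; -16 47]
S = H·P̄·Hᵀ + R = [195]
K = P̄·Hᵀ·S⁻¹ = [-56/195; 79/195]
x' − x̄ = [224/65, -316/65] = K·y
y = (KᵀK)⁻¹·Kᵀ·(x' − x̄) = [-12]
z = y + H·x̄ = [-12] + [9] = [-3]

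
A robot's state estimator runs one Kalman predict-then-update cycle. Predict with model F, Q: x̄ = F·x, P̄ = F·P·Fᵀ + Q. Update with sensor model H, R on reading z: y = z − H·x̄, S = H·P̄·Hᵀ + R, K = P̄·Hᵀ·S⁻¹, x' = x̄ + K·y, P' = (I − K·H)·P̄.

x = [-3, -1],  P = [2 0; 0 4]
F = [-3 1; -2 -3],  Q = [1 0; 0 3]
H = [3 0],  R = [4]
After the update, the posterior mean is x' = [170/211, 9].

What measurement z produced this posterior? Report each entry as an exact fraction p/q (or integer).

z = [2]

x̄ = F·x = [8, 9]
P̄ = F·P·Fᵀ + Q = [23 0; 0 47]
S = H·P̄·Hᵀ + R = [211]
K = P̄·Hᵀ·S⁻¹ = [69/211; 0]
x' − x̄ = [-1518/211, 0] = K·y
y = (KᵀK)⁻¹·Kᵀ·(x' − x̄) = [-22]
z = y + H·x̄ = [-22] + [24] = [2]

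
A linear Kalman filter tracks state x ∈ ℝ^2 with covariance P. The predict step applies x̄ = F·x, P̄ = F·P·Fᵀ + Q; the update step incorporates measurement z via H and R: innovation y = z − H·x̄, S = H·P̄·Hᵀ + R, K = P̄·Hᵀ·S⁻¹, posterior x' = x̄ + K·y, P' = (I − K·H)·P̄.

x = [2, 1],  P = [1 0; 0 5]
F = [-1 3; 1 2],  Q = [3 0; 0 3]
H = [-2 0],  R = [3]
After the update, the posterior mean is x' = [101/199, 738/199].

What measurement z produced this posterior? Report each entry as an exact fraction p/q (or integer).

x̄ = F·x = [1, 4]
P̄ = F·P·Fᵀ + Q = [49 29; 29 24]
S = H·P̄·Hᵀ + R = [199]
K = P̄·Hᵀ·S⁻¹ = [-98/199; -58/199]
x' − x̄ = [-98/199, -58/199] = K·y
y = (KᵀK)⁻¹·Kᵀ·(x' − x̄) = [1]
z = y + H·x̄ = [1] + [-2] = [-1]

z = [-1]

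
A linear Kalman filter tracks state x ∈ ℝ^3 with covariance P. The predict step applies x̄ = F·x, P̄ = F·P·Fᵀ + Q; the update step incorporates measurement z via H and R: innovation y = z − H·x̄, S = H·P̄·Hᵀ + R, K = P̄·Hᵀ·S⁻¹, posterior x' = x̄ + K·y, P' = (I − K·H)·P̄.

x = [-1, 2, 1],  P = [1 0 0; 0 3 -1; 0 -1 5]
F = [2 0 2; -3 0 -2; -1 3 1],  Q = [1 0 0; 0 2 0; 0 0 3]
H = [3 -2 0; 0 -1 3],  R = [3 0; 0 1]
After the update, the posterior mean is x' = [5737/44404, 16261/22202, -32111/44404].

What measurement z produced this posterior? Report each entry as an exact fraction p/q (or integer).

x̄ = F·x = [0, 1, 8]
P̄ = F·P·Fᵀ + Q = [25 -26 2; -26 31 -1; 2 -1 30]
S = H·P̄·Hᵀ + R = [664 164; 164 308]
K = P̄·Hᵀ·S⁻¹ = [8467/44404 105/44404; -4693/22202 24/11101; -3115/44404 7389/22202]
x' − x̄ = [5737/44404, -5941/22202, -387343/44404] = K·y
y = (KᵀK)⁻¹·Kᵀ·(x' − x̄) = [1, -26]
z = y + H·x̄ = [1, -26] + [-2, 23] = [-1, -3]

z = [-1, -3]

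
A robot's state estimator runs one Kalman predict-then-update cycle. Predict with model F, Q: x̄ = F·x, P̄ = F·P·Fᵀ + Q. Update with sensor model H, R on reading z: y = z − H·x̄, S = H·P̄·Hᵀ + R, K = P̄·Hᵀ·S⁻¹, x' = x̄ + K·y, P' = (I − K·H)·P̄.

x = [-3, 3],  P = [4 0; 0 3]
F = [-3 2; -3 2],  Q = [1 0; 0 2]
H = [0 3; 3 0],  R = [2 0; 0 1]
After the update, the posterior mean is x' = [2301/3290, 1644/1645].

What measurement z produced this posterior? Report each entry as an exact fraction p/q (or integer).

x̄ = F·x = [15, 15]
P̄ = F·P·Fᵀ + Q = [49 48; 48 50]
S = H·P̄·Hᵀ + R = [452 432; 432 442]
K = P̄·Hᵀ·S⁻¹ = [18/1645 1059/3290; 1023/3290 36/1645]
x' − x̄ = [-47049/3290, -23031/1645] = K·y
y = (KᵀK)⁻¹·Kᵀ·(x' − x̄) = [-42, -43]
z = y + H·x̄ = [-42, -43] + [45, 45] = [3, 2]

z = [3, 2]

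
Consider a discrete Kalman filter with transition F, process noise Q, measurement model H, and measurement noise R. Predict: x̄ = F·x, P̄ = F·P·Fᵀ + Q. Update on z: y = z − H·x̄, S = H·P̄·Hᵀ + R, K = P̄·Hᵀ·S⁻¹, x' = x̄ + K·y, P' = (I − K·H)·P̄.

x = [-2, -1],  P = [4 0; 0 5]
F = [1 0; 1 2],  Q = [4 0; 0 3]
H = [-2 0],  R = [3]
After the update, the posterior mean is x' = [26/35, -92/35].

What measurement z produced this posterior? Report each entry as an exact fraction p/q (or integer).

z = [-2]

x̄ = F·x = [-2, -4]
P̄ = F·P·Fᵀ + Q = [8 4; 4 27]
S = H·P̄·Hᵀ + R = [35]
K = P̄·Hᵀ·S⁻¹ = [-16/35; -8/35]
x' − x̄ = [96/35, 48/35] = K·y
y = (KᵀK)⁻¹·Kᵀ·(x' − x̄) = [-6]
z = y + H·x̄ = [-6] + [4] = [-2]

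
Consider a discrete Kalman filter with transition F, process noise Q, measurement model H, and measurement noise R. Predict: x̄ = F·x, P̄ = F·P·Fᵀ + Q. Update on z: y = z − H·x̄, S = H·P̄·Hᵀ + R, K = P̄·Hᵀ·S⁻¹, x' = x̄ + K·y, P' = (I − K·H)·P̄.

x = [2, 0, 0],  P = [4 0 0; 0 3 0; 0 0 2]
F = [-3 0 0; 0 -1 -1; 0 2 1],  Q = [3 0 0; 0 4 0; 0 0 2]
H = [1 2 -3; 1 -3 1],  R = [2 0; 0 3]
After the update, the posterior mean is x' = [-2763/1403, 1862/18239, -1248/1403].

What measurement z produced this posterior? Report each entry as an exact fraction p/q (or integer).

z = [1, -3]

x̄ = F·x = [-6, 0, 0]
P̄ = F·P·Fᵀ + Q = [39 0 0; 0 9 -8; 0 -8 16]
S = H·P̄·Hᵀ + R = [317 -151; -151 187]
K = P̄·Hᵀ·S⁻¹ = [507/1403 702/1403; 2569/36478 -4753/36478; -228/1403 116/1403]
x' − x̄ = [5655/1403, 1862/18239, -1248/1403] = K·y
y = (KᵀK)⁻¹·Kᵀ·(x' − x̄) = [7, 3]
z = y + H·x̄ = [7, 3] + [-6, -6] = [1, -3]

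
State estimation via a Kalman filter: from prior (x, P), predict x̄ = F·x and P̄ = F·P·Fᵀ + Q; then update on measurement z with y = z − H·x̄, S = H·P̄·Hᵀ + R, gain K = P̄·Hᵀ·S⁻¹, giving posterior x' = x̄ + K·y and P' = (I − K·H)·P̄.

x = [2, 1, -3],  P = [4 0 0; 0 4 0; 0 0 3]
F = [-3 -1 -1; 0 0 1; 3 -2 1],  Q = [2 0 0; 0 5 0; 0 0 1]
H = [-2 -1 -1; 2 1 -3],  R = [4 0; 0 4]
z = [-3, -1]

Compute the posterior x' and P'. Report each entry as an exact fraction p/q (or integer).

x̄ = F·x = [-4, -3, 1]
P̄ = F·P·Fᵀ + Q = [45 -3 -31; -3 8 3; -31 3 56]
y = z − H·x̄ = [-13, 13]
S = H·P̄·Hᵀ + R = [118 -126; -126 1038]
K = P̄·Hᵀ·S⁻¹ = [-1477/4442 591/4442; -253/4442 -91/6663; -531/2221 -3301/13326]
x' = x̄ + K·y = [4558/2221, -32477/13326, 11831/13326]
P' = (I − K·H)·P̄ = [5399/2221 -8287/2221 443/2221; -8287/2221 101539/13326 941/13326; 443/2221 941/13326 6487/13326]

x' = [4558/2221, -32477/13326, 11831/13326]
P' = [5399/2221 -8287/2221 443/2221; -8287/2221 101539/13326 941/13326; 443/2221 941/13326 6487/13326]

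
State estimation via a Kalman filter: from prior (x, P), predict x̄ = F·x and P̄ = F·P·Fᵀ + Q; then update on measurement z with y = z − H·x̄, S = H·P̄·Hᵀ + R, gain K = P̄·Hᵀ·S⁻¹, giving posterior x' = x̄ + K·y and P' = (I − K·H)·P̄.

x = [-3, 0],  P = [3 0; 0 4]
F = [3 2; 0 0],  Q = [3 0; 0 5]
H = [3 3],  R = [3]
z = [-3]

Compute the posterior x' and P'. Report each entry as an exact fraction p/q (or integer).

x' = [-141/77, 60/77]
P' = [368/77 -345/77; -345/77 695/154]

x̄ = F·x = [-9, 0]
P̄ = F·P·Fᵀ + Q = [46 0; 0 5]
y = z − H·x̄ = [24]
S = H·P̄·Hᵀ + R = [462]
K = P̄·Hᵀ·S⁻¹ = [23/77; 5/154]
x' = x̄ + K·y = [-141/77, 60/77]
P' = (I − K·H)·P̄ = [368/77 -345/77; -345/77 695/154]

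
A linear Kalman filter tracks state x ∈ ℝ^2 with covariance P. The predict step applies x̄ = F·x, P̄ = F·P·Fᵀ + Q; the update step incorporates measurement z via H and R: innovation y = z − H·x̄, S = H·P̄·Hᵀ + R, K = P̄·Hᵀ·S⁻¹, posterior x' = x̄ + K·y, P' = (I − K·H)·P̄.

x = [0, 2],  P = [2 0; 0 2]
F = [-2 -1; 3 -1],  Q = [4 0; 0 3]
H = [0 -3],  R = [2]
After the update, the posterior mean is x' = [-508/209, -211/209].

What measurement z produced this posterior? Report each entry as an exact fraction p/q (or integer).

z = [3]

x̄ = F·x = [-2, -2]
P̄ = F·P·Fᵀ + Q = [14 -10; -10 23]
S = H·P̄·Hᵀ + R = [209]
K = P̄·Hᵀ·S⁻¹ = [30/209; -69/209]
x' − x̄ = [-90/209, 207/209] = K·y
y = (KᵀK)⁻¹·Kᵀ·(x' − x̄) = [-3]
z = y + H·x̄ = [-3] + [6] = [3]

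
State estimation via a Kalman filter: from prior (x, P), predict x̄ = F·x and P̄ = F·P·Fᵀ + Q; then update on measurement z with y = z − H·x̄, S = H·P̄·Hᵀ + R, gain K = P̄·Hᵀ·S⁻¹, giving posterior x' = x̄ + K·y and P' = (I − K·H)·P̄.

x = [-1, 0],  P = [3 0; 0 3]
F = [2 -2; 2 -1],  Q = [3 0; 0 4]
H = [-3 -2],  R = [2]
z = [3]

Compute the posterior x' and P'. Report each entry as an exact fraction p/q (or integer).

x̄ = F·x = [-2, -2]
P̄ = F·P·Fᵀ + Q = [27 18; 18 19]
y = z − H·x̄ = [-7]
S = H·P̄·Hᵀ + R = [537]
K = P̄·Hᵀ·S⁻¹ = [-39/179; -92/537]
x' = x̄ + K·y = [-85/179, -430/537]
P' = (I − K·H)·P̄ = [270/179 -366/179; -366/179 1739/537]

x' = [-85/179, -430/537]
P' = [270/179 -366/179; -366/179 1739/537]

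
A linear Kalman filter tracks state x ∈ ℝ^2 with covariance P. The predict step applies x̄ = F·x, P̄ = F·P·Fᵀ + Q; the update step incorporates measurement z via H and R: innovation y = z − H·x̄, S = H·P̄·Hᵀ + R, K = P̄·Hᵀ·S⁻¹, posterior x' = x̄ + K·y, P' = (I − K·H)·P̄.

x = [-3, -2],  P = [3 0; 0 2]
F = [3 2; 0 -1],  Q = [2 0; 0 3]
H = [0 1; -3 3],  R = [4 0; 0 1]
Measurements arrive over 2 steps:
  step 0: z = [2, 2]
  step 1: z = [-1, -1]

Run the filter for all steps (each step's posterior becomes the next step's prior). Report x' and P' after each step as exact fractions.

step 0: x' = [-1/10, 112/185], P' = [173/90 82/45; 82/45 3052/1665]
step 1: x' = [-3332795/13137653, -7765157/13137653], P' = [19249419/13137653 17978972/13137653; 17978972/13137653 18164996/13137653]

step 0: x̄ = F·x = [-13, 2]
step 0: P̄ = F·P·Fᵀ + Q = [37 -4; -4 5]
step 0: y = z − H·x̄ = [0, -43]
step 0: S = H·P̄·Hᵀ + R = [9 27; 27 451]
step 0: K = P̄·Hᵀ·S⁻¹ = [41/90 -3/10; 763/1665 6/185]
step 0: x' = x̄ + K·y = [-1/10, 112/185]
step 0: P' = (I − K·H)·P̄ = [173/90 82/45; 82/45 3052/1665]
step 1: x̄ = F·x = [337/370, -112/185]
step 1: P̄ = F·P·Fᵀ + Q = [161501/3330 -15206/1665; -15206/1665 8047/1665]
step 1: y = z − H·x̄ = [-73/185, 1313/370]
step 1: S = H·P̄·Hᵀ + R = [14707/1665 7751/185; 7751/185 238789/370]
step 1: K = P̄·Hᵀ·S⁻¹ = [4494743/13137653 -3811341/13137653; 4541249/13137653 558072/13137653]
step 1: x' = x̄ + K·y = [-3332795/13137653, -7765157/13137653]
step 1: P' = (I − K·H)·P̄ = [19249419/13137653 17978972/13137653; 17978972/13137653 18164996/13137653]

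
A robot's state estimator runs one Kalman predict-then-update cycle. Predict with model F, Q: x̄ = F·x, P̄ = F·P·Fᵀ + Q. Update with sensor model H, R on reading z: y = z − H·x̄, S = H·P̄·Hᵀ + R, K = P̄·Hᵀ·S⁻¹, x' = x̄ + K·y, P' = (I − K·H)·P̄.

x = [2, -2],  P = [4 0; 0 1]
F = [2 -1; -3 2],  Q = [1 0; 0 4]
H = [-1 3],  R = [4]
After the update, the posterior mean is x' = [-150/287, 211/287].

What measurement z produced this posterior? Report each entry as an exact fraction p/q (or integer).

x̄ = F·x = [6, -10]
P̄ = F·P·Fᵀ + Q = [18 -26; -26 44]
S = H·P̄·Hᵀ + R = [574]
K = P̄·Hᵀ·S⁻¹ = [-48/287; 79/287]
x' − x̄ = [-1872/287, 3081/287] = K·y
y = (KᵀK)⁻¹·Kᵀ·(x' − x̄) = [39]
z = y + H·x̄ = [39] + [-36] = [3]

z = [3]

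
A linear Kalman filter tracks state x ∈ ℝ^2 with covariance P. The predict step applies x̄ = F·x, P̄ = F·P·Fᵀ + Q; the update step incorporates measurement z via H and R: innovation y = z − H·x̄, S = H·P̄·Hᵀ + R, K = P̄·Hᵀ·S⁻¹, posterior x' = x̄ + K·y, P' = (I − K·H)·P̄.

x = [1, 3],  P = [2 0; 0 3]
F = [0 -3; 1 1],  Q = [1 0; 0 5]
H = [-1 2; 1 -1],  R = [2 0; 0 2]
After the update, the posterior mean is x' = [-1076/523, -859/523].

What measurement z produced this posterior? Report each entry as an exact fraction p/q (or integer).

z = [-2, -1]

x̄ = F·x = [-9, 4]
P̄ = F·P·Fᵀ + Q = [28 -9; -9 10]
S = H·P̄·Hᵀ + R = [106 -75; -75 58]
K = P̄·Hᵀ·S⁻¹ = [107/523 472/523; 257/523 161/523]
x' − x̄ = [3631/523, -2951/523] = K·y
y = (KᵀK)⁻¹·Kᵀ·(x' − x̄) = [-19, 12]
z = y + H·x̄ = [-19, 12] + [17, -13] = [-2, -1]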